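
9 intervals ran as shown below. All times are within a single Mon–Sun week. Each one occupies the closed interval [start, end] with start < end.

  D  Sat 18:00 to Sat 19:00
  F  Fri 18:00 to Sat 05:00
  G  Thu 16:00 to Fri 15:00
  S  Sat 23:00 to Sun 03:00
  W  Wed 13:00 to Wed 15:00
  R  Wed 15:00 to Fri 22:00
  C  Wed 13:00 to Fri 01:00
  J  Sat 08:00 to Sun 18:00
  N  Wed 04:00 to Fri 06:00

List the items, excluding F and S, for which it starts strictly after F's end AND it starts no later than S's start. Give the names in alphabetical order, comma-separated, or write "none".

Conditions: its start is strictly after F's end (X.start > Sat 05:00) AND its start is no later than S's start (X.start <= Sat 23:00).
C: start Wed 13:00 > Sat 05:00? ✗; start Wed 13:00 <= Sat 23:00? ✓ → no.
D: start Sat 18:00 > Sat 05:00? ✓; start Sat 18:00 <= Sat 23:00? ✓ → yes.
G: start Thu 16:00 > Sat 05:00? ✗; start Thu 16:00 <= Sat 23:00? ✓ → no.
J: start Sat 08:00 > Sat 05:00? ✓; start Sat 08:00 <= Sat 23:00? ✓ → yes.
N: start Wed 04:00 > Sat 05:00? ✗; start Wed 04:00 <= Sat 23:00? ✓ → no.
R: start Wed 15:00 > Sat 05:00? ✗; start Wed 15:00 <= Sat 23:00? ✓ → no.
W: start Wed 13:00 > Sat 05:00? ✗; start Wed 13:00 <= Sat 23:00? ✓ → no.
Result: D, J.

D, J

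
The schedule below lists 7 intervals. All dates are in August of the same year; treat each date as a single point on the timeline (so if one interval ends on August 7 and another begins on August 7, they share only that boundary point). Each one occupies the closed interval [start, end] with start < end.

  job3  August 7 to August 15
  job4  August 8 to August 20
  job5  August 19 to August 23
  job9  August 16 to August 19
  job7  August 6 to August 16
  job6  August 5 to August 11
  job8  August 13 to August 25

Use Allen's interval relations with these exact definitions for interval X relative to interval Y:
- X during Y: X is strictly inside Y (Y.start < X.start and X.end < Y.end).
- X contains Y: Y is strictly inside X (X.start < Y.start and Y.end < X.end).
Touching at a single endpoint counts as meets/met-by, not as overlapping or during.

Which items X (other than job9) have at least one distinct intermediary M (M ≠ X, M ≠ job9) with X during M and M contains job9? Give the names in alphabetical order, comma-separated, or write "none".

job5

Target job9 = [August 16, August 19].
Intermediaries M with M contains job9: job4, job8.
Via job4 — items with X during job4: none.
Via job8 — items with X during job8: job5.
Union: job5.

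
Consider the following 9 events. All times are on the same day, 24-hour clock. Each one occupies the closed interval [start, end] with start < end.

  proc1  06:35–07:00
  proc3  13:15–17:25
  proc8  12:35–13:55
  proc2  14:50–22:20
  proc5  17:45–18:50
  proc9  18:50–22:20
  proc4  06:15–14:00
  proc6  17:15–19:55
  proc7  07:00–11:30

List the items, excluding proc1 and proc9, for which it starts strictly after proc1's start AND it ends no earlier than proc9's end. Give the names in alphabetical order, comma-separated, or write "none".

proc2

Conditions: its start is strictly after proc1's start (X.start > 06:35) AND its end is no earlier than proc9's end (X.end >= 22:20).
proc2: start 14:50 > 06:35? ✓; end 22:20 >= 22:20? ✓ → yes.
proc3: start 13:15 > 06:35? ✓; end 17:25 >= 22:20? ✗ → no.
proc4: start 06:15 > 06:35? ✗; end 14:00 >= 22:20? ✗ → no.
proc5: start 17:45 > 06:35? ✓; end 18:50 >= 22:20? ✗ → no.
proc6: start 17:15 > 06:35? ✓; end 19:55 >= 22:20? ✗ → no.
proc7: start 07:00 > 06:35? ✓; end 11:30 >= 22:20? ✗ → no.
proc8: start 12:35 > 06:35? ✓; end 13:55 >= 22:20? ✗ → no.
Result: proc2.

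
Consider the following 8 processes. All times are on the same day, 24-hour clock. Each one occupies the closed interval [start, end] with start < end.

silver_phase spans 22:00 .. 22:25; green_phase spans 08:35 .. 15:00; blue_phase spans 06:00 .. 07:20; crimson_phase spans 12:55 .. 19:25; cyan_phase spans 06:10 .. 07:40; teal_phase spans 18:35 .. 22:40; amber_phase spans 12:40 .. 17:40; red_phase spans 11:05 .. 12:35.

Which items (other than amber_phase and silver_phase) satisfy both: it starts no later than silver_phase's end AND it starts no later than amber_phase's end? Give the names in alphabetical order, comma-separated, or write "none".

Conditions: its start is no later than silver_phase's end (X.start <= 22:25) AND its start is no later than amber_phase's end (X.start <= 17:40).
blue_phase: start 06:00 <= 22:25? ✓; start 06:00 <= 17:40? ✓ → yes.
crimson_phase: start 12:55 <= 22:25? ✓; start 12:55 <= 17:40? ✓ → yes.
cyan_phase: start 06:10 <= 22:25? ✓; start 06:10 <= 17:40? ✓ → yes.
green_phase: start 08:35 <= 22:25? ✓; start 08:35 <= 17:40? ✓ → yes.
red_phase: start 11:05 <= 22:25? ✓; start 11:05 <= 17:40? ✓ → yes.
teal_phase: start 18:35 <= 22:25? ✓; start 18:35 <= 17:40? ✗ → no.
Result: blue_phase, crimson_phase, cyan_phase, green_phase, red_phase.

blue_phase, crimson_phase, cyan_phase, green_phase, red_phase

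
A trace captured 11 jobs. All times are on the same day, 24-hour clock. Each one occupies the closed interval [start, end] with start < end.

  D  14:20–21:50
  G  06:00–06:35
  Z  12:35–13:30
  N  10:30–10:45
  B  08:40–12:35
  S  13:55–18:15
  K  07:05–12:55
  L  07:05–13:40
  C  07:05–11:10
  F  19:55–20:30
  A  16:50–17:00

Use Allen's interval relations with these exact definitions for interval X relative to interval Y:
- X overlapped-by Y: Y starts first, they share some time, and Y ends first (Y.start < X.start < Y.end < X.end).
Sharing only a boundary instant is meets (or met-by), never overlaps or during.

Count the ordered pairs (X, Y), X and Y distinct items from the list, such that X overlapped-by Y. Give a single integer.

Checking all 110 ordered pairs for relation 'overlapped-by'; matching pairs in alphabetical order:
(B, C): B overlapped-by C ✓
(D, S): D overlapped-by S ✓
(Z, K): Z overlapped-by K ✓
Count: 3.

3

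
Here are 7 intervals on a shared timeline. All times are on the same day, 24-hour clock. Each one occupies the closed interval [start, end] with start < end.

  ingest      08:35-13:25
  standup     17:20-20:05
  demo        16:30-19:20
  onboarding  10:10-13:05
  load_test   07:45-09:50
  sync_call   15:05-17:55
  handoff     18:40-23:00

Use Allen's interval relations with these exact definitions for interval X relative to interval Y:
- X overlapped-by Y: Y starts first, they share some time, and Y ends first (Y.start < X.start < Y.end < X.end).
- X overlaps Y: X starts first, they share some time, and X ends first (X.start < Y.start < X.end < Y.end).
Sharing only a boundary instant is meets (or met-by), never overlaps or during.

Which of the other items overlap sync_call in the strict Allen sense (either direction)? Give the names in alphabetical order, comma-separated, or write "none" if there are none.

Target sync_call = [15:05, 17:55].
demo [16:30, 19:20] → overlapped-by → yes.
handoff [18:40, 23:00] → after → no.
ingest [08:35, 13:25] → before → no.
load_test [07:45, 09:50] → before → no.
onboarding [10:10, 13:05] → before → no.
standup [17:20, 20:05] → overlapped-by → yes.
Result: demo, standup.

demo, standup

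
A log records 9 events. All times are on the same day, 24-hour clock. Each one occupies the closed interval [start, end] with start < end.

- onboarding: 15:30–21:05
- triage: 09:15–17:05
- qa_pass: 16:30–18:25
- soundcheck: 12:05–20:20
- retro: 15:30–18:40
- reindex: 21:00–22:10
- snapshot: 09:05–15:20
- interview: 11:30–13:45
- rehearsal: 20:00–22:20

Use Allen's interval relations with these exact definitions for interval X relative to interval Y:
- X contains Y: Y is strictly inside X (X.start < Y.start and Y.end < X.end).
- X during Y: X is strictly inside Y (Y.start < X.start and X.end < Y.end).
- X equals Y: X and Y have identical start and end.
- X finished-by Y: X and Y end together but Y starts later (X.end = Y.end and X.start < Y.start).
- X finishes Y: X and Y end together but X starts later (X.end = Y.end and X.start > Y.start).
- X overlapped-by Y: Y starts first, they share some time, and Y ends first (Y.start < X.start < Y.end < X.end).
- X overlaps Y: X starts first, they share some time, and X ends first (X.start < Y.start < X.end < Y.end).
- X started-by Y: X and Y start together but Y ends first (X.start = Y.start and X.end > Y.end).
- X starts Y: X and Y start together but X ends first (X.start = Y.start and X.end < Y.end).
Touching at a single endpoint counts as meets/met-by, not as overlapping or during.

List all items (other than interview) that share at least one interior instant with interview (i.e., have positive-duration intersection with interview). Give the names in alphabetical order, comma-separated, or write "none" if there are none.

Target interview = [11:30, 13:45].
onboarding [15:30, 21:05] → after → no.
qa_pass [16:30, 18:25] → after → no.
rehearsal [20:00, 22:20] → after → no.
reindex [21:00, 22:10] → after → no.
retro [15:30, 18:40] → after → no.
snapshot [09:05, 15:20] → contains → yes.
soundcheck [12:05, 20:20] → overlapped-by → yes.
triage [09:15, 17:05] → contains → yes.
Result: snapshot, soundcheck, triage.

snapshot, soundcheck, triage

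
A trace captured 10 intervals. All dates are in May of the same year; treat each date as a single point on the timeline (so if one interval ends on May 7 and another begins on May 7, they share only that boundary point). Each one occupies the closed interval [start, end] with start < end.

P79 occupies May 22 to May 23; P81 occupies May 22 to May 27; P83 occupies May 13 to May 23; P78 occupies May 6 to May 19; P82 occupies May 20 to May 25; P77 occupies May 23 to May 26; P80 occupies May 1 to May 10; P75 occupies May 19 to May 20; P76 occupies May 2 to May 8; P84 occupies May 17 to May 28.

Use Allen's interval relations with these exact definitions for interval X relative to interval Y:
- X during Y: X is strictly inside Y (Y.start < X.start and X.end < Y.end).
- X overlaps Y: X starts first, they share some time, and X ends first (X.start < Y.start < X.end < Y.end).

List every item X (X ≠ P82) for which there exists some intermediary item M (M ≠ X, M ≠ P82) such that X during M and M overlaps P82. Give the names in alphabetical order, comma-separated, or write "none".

Target P82 = [May 20, May 25].
Intermediaries M with M overlaps P82: P83.
Via P83 — items with X during P83: P75.
Union: P75.

P75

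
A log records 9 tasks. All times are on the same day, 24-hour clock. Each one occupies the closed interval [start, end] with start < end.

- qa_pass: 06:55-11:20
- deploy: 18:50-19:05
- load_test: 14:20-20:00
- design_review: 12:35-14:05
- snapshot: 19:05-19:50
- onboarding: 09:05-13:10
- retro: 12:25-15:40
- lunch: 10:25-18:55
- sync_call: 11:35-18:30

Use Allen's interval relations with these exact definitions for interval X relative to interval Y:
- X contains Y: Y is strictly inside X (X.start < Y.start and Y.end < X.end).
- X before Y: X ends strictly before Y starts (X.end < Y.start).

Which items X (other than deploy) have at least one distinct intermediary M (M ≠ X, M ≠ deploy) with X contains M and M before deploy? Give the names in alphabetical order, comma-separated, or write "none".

Target deploy = [18:50, 19:05].
Intermediaries M with M before deploy: design_review, onboarding, qa_pass, retro, sync_call.
Via design_review — items with X contains design_review: lunch, retro, sync_call.
Via onboarding — items with X contains onboarding: none.
Via qa_pass — items with X contains qa_pass: none.
Via retro — items with X contains retro: lunch, sync_call.
Via sync_call — items with X contains sync_call: lunch.
Union: lunch, retro, sync_call.

lunch, retro, sync_call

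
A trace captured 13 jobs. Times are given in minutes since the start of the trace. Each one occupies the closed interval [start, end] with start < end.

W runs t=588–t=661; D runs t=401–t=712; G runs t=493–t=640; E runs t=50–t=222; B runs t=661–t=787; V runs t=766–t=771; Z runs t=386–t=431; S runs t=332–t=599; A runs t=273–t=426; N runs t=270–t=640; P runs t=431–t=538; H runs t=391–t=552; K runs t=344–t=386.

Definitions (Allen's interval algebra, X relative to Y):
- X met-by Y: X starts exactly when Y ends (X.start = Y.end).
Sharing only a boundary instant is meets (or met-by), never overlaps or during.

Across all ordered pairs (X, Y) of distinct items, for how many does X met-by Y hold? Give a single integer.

Checking all 156 ordered pairs for relation 'met-by'; matching pairs in alphabetical order:
(B, W): B met-by W ✓
(P, Z): P met-by Z ✓
(Z, K): Z met-by K ✓
Count: 3.

3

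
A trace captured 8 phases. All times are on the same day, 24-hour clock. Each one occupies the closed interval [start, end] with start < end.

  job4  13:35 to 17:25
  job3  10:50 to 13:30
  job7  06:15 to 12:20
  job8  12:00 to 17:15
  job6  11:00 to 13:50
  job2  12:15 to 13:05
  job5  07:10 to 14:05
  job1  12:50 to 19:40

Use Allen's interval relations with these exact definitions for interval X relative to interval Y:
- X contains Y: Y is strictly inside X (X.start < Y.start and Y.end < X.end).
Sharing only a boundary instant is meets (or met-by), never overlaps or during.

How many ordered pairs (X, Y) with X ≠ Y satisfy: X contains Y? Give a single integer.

7

Checking all 56 ordered pairs for relation 'contains'; matching pairs in alphabetical order:
(job1, job4): job1 contains job4 ✓
(job3, job2): job3 contains job2 ✓
(job5, job2): job5 contains job2 ✓
(job5, job3): job5 contains job3 ✓
(job5, job6): job5 contains job6 ✓
(job6, job2): job6 contains job2 ✓
(job8, job2): job8 contains job2 ✓
Count: 7.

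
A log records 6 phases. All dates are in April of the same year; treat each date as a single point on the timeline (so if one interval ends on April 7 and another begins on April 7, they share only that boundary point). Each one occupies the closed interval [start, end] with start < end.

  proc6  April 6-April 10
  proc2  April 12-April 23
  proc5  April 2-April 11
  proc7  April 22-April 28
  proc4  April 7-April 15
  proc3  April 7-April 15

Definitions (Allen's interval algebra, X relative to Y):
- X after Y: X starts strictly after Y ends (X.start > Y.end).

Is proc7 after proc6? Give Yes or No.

Yes

proc7 = [April 22, April 28], proc6 = [April 6, April 10].
Actual relation of proc7 to proc6: after.
Asked whether 'after' holds → Yes.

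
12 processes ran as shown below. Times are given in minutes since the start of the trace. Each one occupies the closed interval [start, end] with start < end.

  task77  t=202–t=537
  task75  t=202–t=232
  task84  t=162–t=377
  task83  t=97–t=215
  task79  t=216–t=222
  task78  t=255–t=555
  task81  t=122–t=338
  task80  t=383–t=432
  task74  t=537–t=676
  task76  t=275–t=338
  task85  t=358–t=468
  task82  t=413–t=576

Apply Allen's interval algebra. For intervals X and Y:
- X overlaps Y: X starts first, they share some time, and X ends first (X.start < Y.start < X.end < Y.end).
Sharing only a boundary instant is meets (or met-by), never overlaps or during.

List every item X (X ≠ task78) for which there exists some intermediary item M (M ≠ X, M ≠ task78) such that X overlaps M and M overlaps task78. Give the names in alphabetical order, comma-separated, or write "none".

Target task78 = [t=255, t=555].
Intermediaries M with M overlaps task78: task77, task81, task84.
Via task77 — items with X overlaps task77: task81, task83, task84.
Via task81 — items with X overlaps task81: task83.
Via task84 — items with X overlaps task84: task81, task83.
Union: task81, task83, task84.

task81, task83, task84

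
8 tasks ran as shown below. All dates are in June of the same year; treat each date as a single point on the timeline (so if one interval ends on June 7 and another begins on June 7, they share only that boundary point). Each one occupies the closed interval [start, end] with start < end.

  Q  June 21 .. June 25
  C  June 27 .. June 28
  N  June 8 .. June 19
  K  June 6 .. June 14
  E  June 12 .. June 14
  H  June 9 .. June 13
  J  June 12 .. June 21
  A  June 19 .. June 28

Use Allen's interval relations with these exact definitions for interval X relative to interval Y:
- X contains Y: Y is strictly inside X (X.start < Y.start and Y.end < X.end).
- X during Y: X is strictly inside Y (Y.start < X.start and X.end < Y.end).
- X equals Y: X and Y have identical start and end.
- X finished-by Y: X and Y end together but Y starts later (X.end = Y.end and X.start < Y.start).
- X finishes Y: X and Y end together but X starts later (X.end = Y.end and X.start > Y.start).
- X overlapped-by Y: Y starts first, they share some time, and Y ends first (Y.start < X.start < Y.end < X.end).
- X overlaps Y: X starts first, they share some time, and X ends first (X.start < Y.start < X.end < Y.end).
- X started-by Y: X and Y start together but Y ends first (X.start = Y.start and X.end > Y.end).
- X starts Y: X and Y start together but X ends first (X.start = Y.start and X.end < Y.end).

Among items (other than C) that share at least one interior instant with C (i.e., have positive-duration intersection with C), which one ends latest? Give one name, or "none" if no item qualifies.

A

Target C = [June 27, June 28].
A [June 19, June 28] → finished-by → candidate.
E [June 12, June 14] → before → excluded.
H [June 9, June 13] → before → excluded.
J [June 12, June 21] → before → excluded.
K [June 6, June 14] → before → excluded.
N [June 8, June 19] → before → excluded.
Q [June 21, June 25] → before → excluded.
Among candidates, latest end is June 28 → A.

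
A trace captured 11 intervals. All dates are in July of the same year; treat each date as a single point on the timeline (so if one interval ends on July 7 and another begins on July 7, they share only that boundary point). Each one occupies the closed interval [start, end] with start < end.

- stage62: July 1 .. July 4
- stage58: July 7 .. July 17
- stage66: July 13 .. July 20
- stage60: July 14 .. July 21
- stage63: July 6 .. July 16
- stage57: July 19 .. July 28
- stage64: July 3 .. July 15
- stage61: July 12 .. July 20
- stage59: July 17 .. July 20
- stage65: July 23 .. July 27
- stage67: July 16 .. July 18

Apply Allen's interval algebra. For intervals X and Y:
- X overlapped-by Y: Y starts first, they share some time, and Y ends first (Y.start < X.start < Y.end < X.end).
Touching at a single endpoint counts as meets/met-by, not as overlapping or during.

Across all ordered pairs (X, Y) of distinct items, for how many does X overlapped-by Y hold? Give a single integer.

21

Checking all 110 ordered pairs for relation 'overlapped-by'; matching pairs in alphabetical order:
(stage57, stage59): stage57 overlapped-by stage59 ✓
(stage57, stage60): stage57 overlapped-by stage60 ✓
(stage57, stage61): stage57 overlapped-by stage61 ✓
(stage57, stage66): stage57 overlapped-by stage66 ✓
(stage58, stage63): stage58 overlapped-by stage63 ✓
(stage58, stage64): stage58 overlapped-by stage64 ✓
(stage59, stage67): stage59 overlapped-by stage67 ✓
(stage60, stage58): stage60 overlapped-by stage58 ✓
(stage60, stage61): stage60 overlapped-by stage61 ✓
(stage60, stage63): stage60 overlapped-by stage63 ✓
(stage60, stage64): stage60 overlapped-by stage64 ✓
(stage60, stage66): stage60 overlapped-by stage66 ✓
(stage61, stage58): stage61 overlapped-by stage58 ✓
(stage61, stage63): stage61 overlapped-by stage63 ✓
(stage61, stage64): stage61 overlapped-by stage64 ✓
(stage63, stage64): stage63 overlapped-by stage64 ✓
(stage64, stage62): stage64 overlapped-by stage62 ✓
(stage66, stage58): stage66 overlapped-by stage58 ✓
(stage66, stage63): stage66 overlapped-by stage63 ✓
(stage66, stage64): stage66 overlapped-by stage64 ✓
(stage67, stage58): stage67 overlapped-by stage58 ✓
Count: 21.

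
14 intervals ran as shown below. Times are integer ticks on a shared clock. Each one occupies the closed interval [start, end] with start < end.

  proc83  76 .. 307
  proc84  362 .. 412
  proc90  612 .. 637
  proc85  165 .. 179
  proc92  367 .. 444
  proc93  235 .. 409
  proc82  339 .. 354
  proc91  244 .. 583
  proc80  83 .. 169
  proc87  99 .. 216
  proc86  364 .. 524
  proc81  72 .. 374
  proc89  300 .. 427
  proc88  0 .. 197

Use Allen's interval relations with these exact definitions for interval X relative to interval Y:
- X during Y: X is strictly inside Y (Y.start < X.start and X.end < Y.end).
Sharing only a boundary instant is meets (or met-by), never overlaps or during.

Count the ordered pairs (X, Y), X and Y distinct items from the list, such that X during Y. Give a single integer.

20

Checking all 182 ordered pairs for relation 'during'; matching pairs in alphabetical order:
(proc80, proc81): proc80 during proc81 ✓
(proc80, proc83): proc80 during proc83 ✓
(proc80, proc88): proc80 during proc88 ✓
(proc82, proc81): proc82 during proc81 ✓
(proc82, proc89): proc82 during proc89 ✓
(proc82, proc91): proc82 during proc91 ✓
(proc82, proc93): proc82 during proc93 ✓
(proc83, proc81): proc83 during proc81 ✓
(proc84, proc89): proc84 during proc89 ✓
(proc84, proc91): proc84 during proc91 ✓
(proc85, proc81): proc85 during proc81 ✓
(proc85, proc83): proc85 during proc83 ✓
(proc85, proc87): proc85 during proc87 ✓
(proc85, proc88): proc85 during proc88 ✓
(proc86, proc91): proc86 during proc91 ✓
(proc87, proc81): proc87 during proc81 ✓
(proc87, proc83): proc87 during proc83 ✓
(proc89, proc91): proc89 during proc91 ✓
(proc92, proc86): proc92 during proc86 ✓
(proc92, proc91): proc92 during proc91 ✓
Count: 20.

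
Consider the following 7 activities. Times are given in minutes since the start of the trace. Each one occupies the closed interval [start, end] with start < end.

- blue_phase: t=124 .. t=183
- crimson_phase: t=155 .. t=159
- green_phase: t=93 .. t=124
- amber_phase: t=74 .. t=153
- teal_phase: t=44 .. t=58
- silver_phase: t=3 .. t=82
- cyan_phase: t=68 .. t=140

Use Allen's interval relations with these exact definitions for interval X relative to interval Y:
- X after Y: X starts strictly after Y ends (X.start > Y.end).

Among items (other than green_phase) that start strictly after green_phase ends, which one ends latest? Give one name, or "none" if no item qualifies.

Target green_phase = [t=93, t=124].
amber_phase [t=74, t=153] → contains → excluded.
blue_phase [t=124, t=183] → met-by → excluded.
crimson_phase [t=155, t=159] → after → candidate.
cyan_phase [t=68, t=140] → contains → excluded.
silver_phase [t=3, t=82] → before → excluded.
teal_phase [t=44, t=58] → before → excluded.
Among candidates, latest end is t=159 → crimson_phase.

crimson_phase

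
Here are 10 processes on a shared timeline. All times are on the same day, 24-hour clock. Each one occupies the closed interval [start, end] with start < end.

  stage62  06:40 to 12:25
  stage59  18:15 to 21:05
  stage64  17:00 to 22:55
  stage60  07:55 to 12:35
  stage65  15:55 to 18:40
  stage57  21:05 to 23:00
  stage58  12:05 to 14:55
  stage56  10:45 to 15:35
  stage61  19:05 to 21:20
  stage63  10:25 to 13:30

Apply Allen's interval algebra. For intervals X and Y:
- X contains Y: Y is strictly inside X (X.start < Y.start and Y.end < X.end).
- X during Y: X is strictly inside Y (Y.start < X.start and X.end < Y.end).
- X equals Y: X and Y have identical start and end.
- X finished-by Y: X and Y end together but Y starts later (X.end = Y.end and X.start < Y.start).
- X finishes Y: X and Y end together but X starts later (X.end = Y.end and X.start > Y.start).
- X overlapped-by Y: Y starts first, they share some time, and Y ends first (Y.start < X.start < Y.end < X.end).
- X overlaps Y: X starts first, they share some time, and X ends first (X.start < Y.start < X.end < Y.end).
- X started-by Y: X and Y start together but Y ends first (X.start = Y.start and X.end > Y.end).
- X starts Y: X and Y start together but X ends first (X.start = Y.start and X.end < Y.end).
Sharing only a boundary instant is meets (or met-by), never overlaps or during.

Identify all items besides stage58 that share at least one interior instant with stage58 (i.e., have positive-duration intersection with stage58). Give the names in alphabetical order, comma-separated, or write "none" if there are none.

stage56, stage60, stage62, stage63

Target stage58 = [12:05, 14:55].
stage56 [10:45, 15:35] → contains → yes.
stage57 [21:05, 23:00] → after → no.
stage59 [18:15, 21:05] → after → no.
stage60 [07:55, 12:35] → overlaps → yes.
stage61 [19:05, 21:20] → after → no.
stage62 [06:40, 12:25] → overlaps → yes.
stage63 [10:25, 13:30] → overlaps → yes.
stage64 [17:00, 22:55] → after → no.
stage65 [15:55, 18:40] → after → no.
Result: stage56, stage60, stage62, stage63.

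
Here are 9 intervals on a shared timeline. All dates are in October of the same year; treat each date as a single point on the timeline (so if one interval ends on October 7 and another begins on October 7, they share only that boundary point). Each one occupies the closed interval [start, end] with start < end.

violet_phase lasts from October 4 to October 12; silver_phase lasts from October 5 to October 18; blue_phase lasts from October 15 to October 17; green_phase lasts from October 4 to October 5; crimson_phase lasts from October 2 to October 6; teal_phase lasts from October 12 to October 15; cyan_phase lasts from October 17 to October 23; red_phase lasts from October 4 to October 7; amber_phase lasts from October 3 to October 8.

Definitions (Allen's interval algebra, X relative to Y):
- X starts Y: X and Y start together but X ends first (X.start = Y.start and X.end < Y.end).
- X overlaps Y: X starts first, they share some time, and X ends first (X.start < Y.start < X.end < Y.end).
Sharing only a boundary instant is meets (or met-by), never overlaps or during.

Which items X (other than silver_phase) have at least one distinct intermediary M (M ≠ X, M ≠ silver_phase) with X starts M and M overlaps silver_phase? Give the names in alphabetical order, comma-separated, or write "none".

green_phase, red_phase

Target silver_phase = [October 5, October 18].
Intermediaries M with M overlaps silver_phase: amber_phase, crimson_phase, red_phase, violet_phase.
Via amber_phase — items with X starts amber_phase: none.
Via crimson_phase — items with X starts crimson_phase: none.
Via red_phase — items with X starts red_phase: green_phase.
Via violet_phase — items with X starts violet_phase: green_phase, red_phase.
Union: green_phase, red_phase.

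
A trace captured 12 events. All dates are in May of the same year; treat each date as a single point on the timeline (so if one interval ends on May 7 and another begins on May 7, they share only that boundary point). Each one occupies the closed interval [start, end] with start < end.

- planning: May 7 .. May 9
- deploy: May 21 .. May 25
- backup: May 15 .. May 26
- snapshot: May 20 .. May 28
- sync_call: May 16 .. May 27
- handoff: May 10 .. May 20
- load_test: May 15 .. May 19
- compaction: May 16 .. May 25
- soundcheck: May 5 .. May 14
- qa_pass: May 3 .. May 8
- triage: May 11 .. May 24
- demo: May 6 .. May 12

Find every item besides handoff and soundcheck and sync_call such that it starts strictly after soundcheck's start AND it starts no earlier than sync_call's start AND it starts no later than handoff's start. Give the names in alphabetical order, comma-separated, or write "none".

none

Conditions: its start is strictly after soundcheck's start (X.start > May 5) AND its start is no earlier than sync_call's start (X.start >= May 16) AND its start is no later than handoff's start (X.start <= May 10).
backup: start May 15 > May 5? ✓; start May 15 >= May 16? ✗; start May 15 <= May 10? ✗ → no.
compaction: start May 16 > May 5? ✓; start May 16 >= May 16? ✓; start May 16 <= May 10? ✗ → no.
demo: start May 6 > May 5? ✓; start May 6 >= May 16? ✗; start May 6 <= May 10? ✓ → no.
deploy: start May 21 > May 5? ✓; start May 21 >= May 16? ✓; start May 21 <= May 10? ✗ → no.
load_test: start May 15 > May 5? ✓; start May 15 >= May 16? ✗; start May 15 <= May 10? ✗ → no.
planning: start May 7 > May 5? ✓; start May 7 >= May 16? ✗; start May 7 <= May 10? ✓ → no.
qa_pass: start May 3 > May 5? ✗; start May 3 >= May 16? ✗; start May 3 <= May 10? ✓ → no.
snapshot: start May 20 > May 5? ✓; start May 20 >= May 16? ✓; start May 20 <= May 10? ✗ → no.
triage: start May 11 > May 5? ✓; start May 11 >= May 16? ✗; start May 11 <= May 10? ✗ → no.
Result: none.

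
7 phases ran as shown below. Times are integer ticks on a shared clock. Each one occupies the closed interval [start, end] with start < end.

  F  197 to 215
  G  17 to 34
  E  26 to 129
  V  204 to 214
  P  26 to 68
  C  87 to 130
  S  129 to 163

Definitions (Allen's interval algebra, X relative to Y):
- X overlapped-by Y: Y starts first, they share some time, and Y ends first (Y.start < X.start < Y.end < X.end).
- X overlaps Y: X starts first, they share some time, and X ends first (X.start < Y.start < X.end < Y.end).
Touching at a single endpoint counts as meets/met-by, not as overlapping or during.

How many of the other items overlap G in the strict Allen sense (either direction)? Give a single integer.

Target G = [17, 34].
C [87, 130] → after → no.
E [26, 129] → overlapped-by → counts.
F [197, 215] → after → no.
P [26, 68] → overlapped-by → counts.
S [129, 163] → after → no.
V [204, 214] → after → no.
Total: 2.

2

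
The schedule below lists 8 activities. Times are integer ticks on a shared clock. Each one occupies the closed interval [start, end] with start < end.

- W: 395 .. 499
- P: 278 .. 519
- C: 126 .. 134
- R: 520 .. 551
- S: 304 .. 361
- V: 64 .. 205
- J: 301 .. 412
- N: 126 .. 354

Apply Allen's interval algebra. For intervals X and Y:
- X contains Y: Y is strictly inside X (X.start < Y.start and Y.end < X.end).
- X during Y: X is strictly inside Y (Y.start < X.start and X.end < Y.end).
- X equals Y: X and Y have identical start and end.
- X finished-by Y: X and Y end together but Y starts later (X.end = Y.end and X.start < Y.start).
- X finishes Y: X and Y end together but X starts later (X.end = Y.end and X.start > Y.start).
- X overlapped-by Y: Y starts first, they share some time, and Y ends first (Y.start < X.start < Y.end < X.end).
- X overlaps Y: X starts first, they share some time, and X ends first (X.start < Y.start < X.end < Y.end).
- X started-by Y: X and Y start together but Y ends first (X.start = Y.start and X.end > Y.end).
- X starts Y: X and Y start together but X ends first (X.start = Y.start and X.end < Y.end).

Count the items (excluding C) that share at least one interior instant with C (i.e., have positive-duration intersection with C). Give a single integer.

Target C = [126, 134].
J [301, 412] → after → no.
N [126, 354] → started-by → counts.
P [278, 519] → after → no.
R [520, 551] → after → no.
S [304, 361] → after → no.
V [64, 205] → contains → counts.
W [395, 499] → after → no.
Total: 2.

2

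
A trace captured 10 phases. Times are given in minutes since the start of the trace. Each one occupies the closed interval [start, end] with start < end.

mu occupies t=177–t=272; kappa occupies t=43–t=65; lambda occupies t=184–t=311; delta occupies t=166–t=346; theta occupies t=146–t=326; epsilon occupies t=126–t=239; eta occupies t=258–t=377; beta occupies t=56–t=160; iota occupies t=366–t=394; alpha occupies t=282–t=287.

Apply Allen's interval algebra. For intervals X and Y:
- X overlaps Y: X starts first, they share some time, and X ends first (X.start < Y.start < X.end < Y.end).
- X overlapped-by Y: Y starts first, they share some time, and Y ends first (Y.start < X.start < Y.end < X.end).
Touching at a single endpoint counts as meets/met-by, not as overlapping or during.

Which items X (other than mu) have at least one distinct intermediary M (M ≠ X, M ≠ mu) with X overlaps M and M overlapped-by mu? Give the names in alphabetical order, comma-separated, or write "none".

Target mu = [t=177, t=272].
Intermediaries M with M overlapped-by mu: eta, lambda.
Via eta — items with X overlaps eta: delta, lambda, theta.
Via lambda — items with X overlaps lambda: epsilon.
Union: delta, epsilon, lambda, theta.

delta, epsilon, lambda, theta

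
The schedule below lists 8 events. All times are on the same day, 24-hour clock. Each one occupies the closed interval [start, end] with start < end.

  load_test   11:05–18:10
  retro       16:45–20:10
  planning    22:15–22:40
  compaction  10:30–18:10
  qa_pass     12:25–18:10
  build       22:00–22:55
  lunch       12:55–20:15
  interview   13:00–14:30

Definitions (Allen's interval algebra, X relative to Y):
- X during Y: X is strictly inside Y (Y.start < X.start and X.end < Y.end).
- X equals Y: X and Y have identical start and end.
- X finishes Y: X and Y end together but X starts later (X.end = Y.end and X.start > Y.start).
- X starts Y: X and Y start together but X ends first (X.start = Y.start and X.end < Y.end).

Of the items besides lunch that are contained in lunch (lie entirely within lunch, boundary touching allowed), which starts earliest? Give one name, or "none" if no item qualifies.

Target lunch = [12:55, 20:15].
build [22:00, 22:55] → after → excluded.
compaction [10:30, 18:10] → overlaps → excluded.
interview [13:00, 14:30] → during → candidate.
load_test [11:05, 18:10] → overlaps → excluded.
planning [22:15, 22:40] → after → excluded.
qa_pass [12:25, 18:10] → overlaps → excluded.
retro [16:45, 20:10] → during → candidate.
Among candidates, earliest start is 13:00 → interview.

interview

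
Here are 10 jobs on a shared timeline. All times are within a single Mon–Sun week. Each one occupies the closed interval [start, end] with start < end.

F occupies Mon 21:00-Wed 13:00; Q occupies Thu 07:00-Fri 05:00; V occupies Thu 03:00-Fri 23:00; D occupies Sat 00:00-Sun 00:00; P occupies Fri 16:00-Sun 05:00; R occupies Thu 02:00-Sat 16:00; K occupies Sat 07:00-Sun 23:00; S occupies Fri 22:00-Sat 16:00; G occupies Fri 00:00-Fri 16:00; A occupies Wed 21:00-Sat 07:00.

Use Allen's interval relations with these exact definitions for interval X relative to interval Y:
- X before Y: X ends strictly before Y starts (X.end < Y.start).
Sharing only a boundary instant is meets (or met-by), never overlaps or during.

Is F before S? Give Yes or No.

F = [Mon 21:00, Wed 13:00], S = [Fri 22:00, Sat 16:00].
Actual relation of F to S: before.
Asked whether 'before' holds → Yes.

Yes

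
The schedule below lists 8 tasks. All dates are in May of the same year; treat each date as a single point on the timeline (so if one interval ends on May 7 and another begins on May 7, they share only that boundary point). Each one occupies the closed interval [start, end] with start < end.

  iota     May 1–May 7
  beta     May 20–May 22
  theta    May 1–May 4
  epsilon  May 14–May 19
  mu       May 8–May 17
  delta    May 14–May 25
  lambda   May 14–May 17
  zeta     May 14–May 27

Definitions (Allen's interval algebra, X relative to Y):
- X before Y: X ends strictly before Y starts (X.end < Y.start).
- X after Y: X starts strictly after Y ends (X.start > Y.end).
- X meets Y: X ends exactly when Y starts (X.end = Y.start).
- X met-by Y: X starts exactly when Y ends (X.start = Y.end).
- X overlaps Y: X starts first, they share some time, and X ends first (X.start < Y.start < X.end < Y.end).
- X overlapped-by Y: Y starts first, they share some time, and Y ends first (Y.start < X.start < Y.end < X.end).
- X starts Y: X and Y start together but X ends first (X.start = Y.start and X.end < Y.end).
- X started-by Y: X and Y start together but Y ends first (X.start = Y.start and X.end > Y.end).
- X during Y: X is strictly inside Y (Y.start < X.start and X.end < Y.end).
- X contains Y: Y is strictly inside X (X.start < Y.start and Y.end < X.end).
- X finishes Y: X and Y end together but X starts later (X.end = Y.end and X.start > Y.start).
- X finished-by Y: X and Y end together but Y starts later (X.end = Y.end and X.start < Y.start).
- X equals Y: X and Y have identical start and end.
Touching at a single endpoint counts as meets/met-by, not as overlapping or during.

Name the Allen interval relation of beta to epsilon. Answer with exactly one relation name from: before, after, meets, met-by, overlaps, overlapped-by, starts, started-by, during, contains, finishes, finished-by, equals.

after

beta = [May 20, May 22]; epsilon = [May 14, May 19].
Compare endpoints: beta.start > epsilon.start, beta.start > epsilon.end, beta.end > epsilon.start, beta.end > epsilon.end.
That pattern is 'after'.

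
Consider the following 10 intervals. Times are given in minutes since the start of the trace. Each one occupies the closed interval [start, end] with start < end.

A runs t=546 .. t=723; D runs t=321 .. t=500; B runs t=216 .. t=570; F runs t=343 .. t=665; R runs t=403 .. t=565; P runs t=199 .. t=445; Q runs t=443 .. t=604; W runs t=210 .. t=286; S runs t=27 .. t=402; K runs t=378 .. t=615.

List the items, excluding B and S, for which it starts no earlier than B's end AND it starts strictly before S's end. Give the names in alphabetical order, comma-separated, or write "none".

Conditions: its start is no earlier than B's end (X.start >= t=570) AND its start is strictly before S's end (X.start < t=402).
A: start t=546 >= t=570? ✗; start t=546 < t=402? ✗ → no.
D: start t=321 >= t=570? ✗; start t=321 < t=402? ✓ → no.
F: start t=343 >= t=570? ✗; start t=343 < t=402? ✓ → no.
K: start t=378 >= t=570? ✗; start t=378 < t=402? ✓ → no.
P: start t=199 >= t=570? ✗; start t=199 < t=402? ✓ → no.
Q: start t=443 >= t=570? ✗; start t=443 < t=402? ✗ → no.
R: start t=403 >= t=570? ✗; start t=403 < t=402? ✗ → no.
W: start t=210 >= t=570? ✗; start t=210 < t=402? ✓ → no.
Result: none.

none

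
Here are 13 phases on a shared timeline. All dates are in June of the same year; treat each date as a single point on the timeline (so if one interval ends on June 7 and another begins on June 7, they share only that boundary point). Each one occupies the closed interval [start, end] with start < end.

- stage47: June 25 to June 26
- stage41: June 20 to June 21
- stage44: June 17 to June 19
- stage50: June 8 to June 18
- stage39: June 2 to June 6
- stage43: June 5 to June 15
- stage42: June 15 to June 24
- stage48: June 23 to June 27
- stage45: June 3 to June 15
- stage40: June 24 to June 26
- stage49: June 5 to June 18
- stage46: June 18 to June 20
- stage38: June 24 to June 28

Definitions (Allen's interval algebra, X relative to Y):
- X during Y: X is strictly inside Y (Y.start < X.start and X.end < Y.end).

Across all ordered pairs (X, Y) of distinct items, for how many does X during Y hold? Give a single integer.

Checking all 156 ordered pairs for relation 'during'; matching pairs in alphabetical order:
(stage40, stage48): stage40 during stage48 ✓
(stage41, stage42): stage41 during stage42 ✓
(stage44, stage42): stage44 during stage42 ✓
(stage46, stage42): stage46 during stage42 ✓
(stage47, stage38): stage47 during stage38 ✓
(stage47, stage48): stage47 during stage48 ✓
Count: 6.

6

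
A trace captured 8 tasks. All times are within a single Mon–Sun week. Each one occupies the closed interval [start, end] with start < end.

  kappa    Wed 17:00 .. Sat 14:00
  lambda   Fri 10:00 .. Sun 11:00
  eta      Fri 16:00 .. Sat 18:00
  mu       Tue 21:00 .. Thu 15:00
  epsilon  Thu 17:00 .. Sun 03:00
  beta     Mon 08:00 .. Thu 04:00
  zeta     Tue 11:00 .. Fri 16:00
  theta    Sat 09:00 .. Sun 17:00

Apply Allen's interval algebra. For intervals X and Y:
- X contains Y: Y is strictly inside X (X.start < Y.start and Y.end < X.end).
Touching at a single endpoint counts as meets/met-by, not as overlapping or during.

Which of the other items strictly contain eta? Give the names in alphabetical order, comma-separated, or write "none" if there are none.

epsilon, lambda

Target eta = [Fri 16:00, Sat 18:00].
beta [Mon 08:00, Thu 04:00] → before → no.
epsilon [Thu 17:00, Sun 03:00] → contains → yes.
kappa [Wed 17:00, Sat 14:00] → overlaps → no.
lambda [Fri 10:00, Sun 11:00] → contains → yes.
mu [Tue 21:00, Thu 15:00] → before → no.
theta [Sat 09:00, Sun 17:00] → overlapped-by → no.
zeta [Tue 11:00, Fri 16:00] → meets → no.
Result: epsilon, lambda.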